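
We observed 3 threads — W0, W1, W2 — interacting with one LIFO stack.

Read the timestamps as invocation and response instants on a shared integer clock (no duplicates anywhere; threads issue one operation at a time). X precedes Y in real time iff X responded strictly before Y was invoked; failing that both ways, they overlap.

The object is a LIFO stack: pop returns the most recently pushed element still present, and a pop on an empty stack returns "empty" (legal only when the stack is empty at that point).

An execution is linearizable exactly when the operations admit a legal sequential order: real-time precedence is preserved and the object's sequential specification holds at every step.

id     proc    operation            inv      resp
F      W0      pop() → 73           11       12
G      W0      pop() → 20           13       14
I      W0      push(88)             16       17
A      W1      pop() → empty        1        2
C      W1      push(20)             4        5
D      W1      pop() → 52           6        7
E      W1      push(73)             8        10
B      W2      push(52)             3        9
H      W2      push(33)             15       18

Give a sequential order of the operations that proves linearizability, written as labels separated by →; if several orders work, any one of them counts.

1. A pop() → empty, leaving stack <>
2. C push(20), leaving stack <20>
3. B push(52), leaving stack <20,52>
4. D pop() → 52, leaving stack <20>
5. E push(73), leaving stack <20,73>
6. F pop() → 73, leaving stack <20>
7. G pop() → 20, leaving stack <>
8. H push(33), leaving stack <33>
9. I push(88), leaving stack <33,88>

A → C → B → D → E → F → G → H → I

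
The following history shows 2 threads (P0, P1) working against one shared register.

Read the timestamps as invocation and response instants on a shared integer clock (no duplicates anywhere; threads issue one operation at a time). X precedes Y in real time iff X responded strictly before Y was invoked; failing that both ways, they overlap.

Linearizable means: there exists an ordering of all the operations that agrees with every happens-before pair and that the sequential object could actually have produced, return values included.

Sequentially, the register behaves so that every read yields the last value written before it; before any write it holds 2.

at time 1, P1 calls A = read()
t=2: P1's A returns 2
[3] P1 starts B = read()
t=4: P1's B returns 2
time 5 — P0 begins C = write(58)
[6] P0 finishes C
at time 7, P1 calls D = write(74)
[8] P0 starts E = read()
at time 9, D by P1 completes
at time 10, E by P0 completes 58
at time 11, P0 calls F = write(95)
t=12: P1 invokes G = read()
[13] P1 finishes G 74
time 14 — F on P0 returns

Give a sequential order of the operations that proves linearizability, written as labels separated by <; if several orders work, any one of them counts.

A < B < C < E < D < G < F

step 1: A read() → 2 — value 2
step 2: B read() → 2 — value 2
step 3: C write(58) — value 58
step 4: E read() → 58 — value 58
step 5: D write(74) — value 74
step 6: G read() → 74 — value 74
step 7: F write(95) — value 95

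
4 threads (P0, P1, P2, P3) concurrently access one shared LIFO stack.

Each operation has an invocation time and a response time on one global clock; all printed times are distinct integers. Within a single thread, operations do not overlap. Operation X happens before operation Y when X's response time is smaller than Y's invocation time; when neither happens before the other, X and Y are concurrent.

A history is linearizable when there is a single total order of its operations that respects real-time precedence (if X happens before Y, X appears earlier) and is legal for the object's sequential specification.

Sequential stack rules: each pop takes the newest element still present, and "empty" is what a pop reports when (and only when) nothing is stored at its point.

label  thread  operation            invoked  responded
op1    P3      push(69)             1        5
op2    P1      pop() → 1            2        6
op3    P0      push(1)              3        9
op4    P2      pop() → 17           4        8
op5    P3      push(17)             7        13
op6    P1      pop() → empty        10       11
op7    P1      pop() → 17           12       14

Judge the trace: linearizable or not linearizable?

not linearizable

cut after 10 events: linearizable; cut after 11 events (op6 responds, time 11): not linearizable
the 5 completed operations admit 24 real-time orders; each fails the LIFO stack replay
no completion choice of the 1 pending operation (op5) rescues it — every subset was tried
one such order, op1, op2, op3, op4, op6 (pending dropped), breaks at step 2 where op2 pop() → 1 is illegal
one such order, op1, op2, op4, op3, op6 (pending dropped), breaks at step 2 where op2 pop() → 1 is illegal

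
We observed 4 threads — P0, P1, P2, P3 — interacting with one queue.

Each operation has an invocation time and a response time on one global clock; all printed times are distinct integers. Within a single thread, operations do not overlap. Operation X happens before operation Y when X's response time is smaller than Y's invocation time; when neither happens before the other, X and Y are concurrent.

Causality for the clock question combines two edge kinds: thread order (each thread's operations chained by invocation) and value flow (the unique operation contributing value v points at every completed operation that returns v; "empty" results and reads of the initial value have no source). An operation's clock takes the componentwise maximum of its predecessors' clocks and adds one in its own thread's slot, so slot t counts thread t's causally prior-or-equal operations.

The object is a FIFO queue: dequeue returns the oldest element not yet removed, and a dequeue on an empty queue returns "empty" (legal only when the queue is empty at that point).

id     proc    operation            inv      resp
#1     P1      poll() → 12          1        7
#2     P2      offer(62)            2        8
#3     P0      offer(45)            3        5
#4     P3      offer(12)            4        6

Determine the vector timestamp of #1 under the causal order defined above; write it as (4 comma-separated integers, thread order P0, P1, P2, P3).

no predecessors for #4 (invoked 4): P3 increments from zero → (0, 0, 0, 1)
no predecessors for #2 (invoked 2): P2 increments from zero → (0, 0, 1, 0)
no predecessors for #3 (invoked 3): P0 increments from zero → (1, 0, 0, 0)
#1, invoked 1, takes VC(#4)=(0, 0, 0, 1) under max, adds 1 for P1 → (0, 1, 0, 1)
target: VC(#1) = (0, 1, 0, 1)

(0, 1, 0, 1)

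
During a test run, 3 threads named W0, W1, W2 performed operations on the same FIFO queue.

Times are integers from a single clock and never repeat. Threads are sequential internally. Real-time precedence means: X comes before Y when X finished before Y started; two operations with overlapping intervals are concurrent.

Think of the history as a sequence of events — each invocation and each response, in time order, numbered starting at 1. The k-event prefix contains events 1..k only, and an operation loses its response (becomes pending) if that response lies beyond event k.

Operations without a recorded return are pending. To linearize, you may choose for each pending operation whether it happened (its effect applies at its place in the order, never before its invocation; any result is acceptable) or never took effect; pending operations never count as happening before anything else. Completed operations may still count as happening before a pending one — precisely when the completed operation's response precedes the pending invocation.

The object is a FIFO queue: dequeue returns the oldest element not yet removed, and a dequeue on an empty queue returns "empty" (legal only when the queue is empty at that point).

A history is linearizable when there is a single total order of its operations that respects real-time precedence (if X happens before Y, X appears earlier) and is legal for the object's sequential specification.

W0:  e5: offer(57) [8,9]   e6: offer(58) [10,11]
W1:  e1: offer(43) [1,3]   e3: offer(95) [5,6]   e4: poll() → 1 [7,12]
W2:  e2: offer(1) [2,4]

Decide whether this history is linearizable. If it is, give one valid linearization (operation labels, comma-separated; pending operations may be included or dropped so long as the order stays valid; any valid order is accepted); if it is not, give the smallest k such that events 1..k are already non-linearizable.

after step 1 (e2 offer(1)): queue <1>
after step 2 (e1 offer(43)): queue <1,43>
after step 3 (e3 offer(95)): queue <1,43,95>
after step 4 (e4 poll() → 1): queue <43,95>
after step 5 (e5 offer(57)): queue <43,95,57>
after step 6 (e6 offer(58)): queue <43,95,57,58>

linearizable — witness: e2, e1, e3, e4, e5, e6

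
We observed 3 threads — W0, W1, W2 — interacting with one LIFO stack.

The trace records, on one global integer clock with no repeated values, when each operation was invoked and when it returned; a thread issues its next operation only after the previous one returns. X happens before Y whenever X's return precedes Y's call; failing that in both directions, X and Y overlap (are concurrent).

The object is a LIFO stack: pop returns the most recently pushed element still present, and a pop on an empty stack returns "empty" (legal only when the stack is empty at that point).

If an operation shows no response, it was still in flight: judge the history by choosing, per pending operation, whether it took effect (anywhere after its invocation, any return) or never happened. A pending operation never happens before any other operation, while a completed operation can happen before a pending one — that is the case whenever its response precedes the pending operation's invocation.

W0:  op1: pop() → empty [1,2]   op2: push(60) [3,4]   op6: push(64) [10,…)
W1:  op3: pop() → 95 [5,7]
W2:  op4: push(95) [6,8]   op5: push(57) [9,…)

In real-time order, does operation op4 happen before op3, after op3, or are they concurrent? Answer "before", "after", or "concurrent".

concurrent

op4 spans [6,8], op3 spans [5,7]
the intervals overlap in both directions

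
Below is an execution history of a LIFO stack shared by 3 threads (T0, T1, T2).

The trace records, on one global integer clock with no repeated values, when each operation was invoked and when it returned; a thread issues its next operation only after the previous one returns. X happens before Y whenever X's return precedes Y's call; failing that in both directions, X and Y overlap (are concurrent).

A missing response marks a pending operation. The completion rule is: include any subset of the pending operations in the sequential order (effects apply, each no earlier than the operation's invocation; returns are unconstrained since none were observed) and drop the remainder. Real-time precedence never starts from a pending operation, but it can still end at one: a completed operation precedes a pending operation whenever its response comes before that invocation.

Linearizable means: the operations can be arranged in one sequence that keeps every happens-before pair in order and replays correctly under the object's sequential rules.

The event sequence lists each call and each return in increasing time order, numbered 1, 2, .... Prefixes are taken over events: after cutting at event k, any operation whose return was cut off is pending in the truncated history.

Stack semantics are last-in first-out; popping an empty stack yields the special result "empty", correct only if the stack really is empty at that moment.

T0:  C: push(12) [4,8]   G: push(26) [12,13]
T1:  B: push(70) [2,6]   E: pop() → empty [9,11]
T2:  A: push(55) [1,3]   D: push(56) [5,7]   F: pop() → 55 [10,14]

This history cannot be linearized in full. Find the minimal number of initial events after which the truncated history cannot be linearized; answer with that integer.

11

events 1..10 are linearizable; a witness order is A, B, C, D:
1. A push(55), leaving stack <55>
2. B push(70), leaving stack <55,70>
3. C push(12), leaving stack <55,70,12>
4. D push(56), leaving stack <55,70,12,56>
at event 11 (E's time-11 response) nothing linearizes any more
no escape via the 1 pending operation (F): every completion choice fails
e.g. A, B, C, D, E (pending dropped): illegal at step 5, since E pop() → empty cannot apply there
e.g. A, B, D, C, E (pending dropped): illegal at step 5, since E pop() → empty cannot apply there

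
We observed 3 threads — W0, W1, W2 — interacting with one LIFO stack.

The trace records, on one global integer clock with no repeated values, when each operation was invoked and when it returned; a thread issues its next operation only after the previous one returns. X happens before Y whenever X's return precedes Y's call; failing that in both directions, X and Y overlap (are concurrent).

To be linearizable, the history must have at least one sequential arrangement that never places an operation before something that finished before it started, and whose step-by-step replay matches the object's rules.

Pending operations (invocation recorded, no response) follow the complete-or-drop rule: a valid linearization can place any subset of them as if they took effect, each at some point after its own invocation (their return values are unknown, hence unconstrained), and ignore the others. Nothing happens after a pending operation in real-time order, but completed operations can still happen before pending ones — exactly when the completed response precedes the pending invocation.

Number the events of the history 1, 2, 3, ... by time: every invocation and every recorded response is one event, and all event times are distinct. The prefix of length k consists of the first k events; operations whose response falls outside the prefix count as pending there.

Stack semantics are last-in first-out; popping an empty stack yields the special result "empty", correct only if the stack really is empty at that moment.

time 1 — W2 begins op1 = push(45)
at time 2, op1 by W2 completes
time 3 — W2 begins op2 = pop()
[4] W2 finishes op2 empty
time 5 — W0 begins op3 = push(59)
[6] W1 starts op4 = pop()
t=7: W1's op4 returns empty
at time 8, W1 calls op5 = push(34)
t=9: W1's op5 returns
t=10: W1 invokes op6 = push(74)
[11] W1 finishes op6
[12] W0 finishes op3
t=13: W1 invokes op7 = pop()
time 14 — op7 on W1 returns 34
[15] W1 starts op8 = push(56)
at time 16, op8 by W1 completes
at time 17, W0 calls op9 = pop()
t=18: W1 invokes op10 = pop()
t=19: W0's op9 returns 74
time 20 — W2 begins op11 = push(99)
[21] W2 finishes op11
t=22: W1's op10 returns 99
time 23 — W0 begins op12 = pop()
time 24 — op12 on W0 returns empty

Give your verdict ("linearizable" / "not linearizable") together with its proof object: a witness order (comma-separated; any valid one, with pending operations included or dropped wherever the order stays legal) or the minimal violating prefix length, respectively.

not linearizable — minimal violating prefix: 4 events

already the first 4 events (up to op2's response at time 4) admit no linearization; the first 3 still do
one real-time candidate order over the 2 completed operations — the LIFO stack replay rejects it
sample order op1, op2 stalls at step 2 — op2 pop() → empty has no legal effect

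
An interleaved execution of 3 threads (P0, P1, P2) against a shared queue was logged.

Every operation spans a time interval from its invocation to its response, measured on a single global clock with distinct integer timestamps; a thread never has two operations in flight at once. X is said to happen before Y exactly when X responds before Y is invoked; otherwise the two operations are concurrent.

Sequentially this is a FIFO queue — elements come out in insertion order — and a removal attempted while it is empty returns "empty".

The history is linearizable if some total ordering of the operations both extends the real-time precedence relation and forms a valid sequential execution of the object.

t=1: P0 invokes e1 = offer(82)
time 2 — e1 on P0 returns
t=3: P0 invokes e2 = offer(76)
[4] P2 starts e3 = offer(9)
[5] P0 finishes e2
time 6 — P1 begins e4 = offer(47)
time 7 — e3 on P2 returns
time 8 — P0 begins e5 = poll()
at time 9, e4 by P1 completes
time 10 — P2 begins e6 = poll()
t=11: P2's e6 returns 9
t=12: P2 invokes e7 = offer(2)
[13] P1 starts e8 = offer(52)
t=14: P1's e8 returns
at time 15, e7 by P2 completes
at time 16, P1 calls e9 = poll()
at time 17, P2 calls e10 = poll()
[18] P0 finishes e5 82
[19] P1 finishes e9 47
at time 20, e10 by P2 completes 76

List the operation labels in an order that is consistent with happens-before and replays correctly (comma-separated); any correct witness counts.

e1, e3, e2, e4, e5, e6, e7, e8, e10, e9

1. e1 offer(82), leaving queue <82>
2. e3 offer(9), leaving queue <82,9>
3. e2 offer(76), leaving queue <82,9,76>
4. e4 offer(47), leaving queue <82,9,76,47>
5. e5 poll() → 82, leaving queue <9,76,47>
6. e6 poll() → 9, leaving queue <76,47>
7. e7 offer(2), leaving queue <76,47,2>
8. e8 offer(52), leaving queue <76,47,2,52>
9. e10 poll() → 76, leaving queue <47,2,52>
10. e9 poll() → 47, leaving queue <2,52>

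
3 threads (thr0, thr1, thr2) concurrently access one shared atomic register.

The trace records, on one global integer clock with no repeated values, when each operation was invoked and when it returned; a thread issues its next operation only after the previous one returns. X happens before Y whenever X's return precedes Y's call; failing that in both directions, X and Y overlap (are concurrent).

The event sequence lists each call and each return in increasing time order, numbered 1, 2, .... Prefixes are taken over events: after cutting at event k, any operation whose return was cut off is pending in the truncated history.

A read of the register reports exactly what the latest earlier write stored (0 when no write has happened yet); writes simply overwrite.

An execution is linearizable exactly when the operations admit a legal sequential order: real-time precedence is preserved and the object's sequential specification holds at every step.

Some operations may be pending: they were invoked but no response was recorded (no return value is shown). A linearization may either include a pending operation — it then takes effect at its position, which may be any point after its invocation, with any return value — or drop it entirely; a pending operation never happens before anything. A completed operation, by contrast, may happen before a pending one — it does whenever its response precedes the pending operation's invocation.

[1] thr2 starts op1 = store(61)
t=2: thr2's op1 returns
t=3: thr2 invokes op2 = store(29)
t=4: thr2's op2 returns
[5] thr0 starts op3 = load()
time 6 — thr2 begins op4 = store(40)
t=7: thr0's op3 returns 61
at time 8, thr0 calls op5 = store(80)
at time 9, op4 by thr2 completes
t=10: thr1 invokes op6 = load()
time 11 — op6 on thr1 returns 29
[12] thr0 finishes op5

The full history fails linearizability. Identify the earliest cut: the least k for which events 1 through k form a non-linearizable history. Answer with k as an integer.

events 1..6 are still linearizable — one witness is op1, op2:
after step 1 (op1 store(61)): value 61
after step 2 (op2 store(29)): value 29
with event 7 included (op3 responding at time 7), all real-time-consistent orders fail
every completion of the 1 pending operation (op4) was checked; none linearizes
sample order op1, op2, op3 (pending dropped) stalls at step 3 — op3 load() → 61 has no legal effect

7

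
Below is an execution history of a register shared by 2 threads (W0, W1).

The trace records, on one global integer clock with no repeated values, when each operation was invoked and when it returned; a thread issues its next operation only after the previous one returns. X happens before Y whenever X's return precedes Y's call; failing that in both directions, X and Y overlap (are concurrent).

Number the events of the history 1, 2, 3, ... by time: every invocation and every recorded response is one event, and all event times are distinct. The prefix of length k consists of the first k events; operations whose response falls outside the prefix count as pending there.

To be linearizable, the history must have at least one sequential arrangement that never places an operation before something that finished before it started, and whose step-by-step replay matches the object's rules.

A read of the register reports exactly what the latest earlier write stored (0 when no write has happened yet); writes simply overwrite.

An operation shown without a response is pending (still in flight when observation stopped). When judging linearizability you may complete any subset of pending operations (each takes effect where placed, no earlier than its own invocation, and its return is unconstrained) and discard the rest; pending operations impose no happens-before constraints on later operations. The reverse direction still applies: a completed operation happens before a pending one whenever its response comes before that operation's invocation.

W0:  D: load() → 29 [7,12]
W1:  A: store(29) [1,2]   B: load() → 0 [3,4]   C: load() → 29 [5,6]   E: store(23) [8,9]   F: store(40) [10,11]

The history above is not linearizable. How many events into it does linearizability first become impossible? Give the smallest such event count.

4

events 1..3 are linearizable, e.g. via A:
after step 1 (A store(29)): value 29
once event 4 joins (B's response, time 4), exhaustive search finds no witness
sample order A, B stalls at step 2 — B load() → 0 has no legal effect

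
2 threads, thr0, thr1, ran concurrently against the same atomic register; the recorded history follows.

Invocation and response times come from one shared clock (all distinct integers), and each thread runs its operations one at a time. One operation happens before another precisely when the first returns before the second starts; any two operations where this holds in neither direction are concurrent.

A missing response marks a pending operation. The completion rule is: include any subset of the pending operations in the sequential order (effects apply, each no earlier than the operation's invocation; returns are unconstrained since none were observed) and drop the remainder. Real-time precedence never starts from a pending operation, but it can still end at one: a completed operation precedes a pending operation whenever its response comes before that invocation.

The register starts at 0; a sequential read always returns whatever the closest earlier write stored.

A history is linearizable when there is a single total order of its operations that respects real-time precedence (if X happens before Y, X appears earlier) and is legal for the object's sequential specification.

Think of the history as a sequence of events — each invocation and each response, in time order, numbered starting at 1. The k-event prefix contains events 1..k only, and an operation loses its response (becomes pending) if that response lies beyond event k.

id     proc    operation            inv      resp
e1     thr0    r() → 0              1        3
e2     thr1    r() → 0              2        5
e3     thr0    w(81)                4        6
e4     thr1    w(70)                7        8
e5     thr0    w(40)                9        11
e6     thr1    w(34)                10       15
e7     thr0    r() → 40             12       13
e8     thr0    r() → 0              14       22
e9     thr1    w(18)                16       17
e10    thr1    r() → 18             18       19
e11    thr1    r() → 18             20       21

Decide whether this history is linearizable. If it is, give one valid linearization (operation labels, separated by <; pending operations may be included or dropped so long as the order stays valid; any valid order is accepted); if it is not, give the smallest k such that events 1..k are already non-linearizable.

not linearizable — minimal violating prefix: 22 events

cut after 21 events: linearizable; cut after 22 events (e8 responds, time 22): not linearizable
every one of the 39 real-time-consistent orders over 11 completed atomic register ops fails the sequential spec
sample order e1, e2, e3, e4, e5, e6, e7, e8, e9, e10, e11 stalls at step 7 — e7 r() → 40 has no legal effect
sample order e1, e2, e3, e4, e5, e6, e7, e9, e8, e10, e11 stalls at step 7 — e7 r() → 40 has no legal effect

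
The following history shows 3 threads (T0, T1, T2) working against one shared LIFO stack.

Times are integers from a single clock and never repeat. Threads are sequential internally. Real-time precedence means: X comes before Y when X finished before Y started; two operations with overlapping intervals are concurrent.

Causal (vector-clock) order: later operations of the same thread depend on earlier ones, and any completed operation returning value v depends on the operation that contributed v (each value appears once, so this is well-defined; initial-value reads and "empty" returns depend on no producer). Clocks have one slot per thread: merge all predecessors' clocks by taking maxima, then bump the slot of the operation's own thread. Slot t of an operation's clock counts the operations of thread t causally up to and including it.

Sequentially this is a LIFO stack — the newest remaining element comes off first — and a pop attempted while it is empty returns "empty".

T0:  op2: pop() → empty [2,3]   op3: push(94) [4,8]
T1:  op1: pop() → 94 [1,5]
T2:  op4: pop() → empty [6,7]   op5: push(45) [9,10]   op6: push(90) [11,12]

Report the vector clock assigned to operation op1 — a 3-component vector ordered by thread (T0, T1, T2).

no predecessors for op4 (invoked 6): T2 increments from zero → (0, 0, 1)
no predecessors for op2 (invoked 2): T0 increments from zero → (1, 0, 0)
op5 (invocation 9): componentwise max over VC(op4)=(0, 0, 1), +1 at T2, giving (0, 0, 2)
op3 (invocation 4): componentwise max over VC(op2)=(1, 0, 0), +1 at T0, giving (2, 0, 0)
op6 (invocation 11): componentwise max over VC(op5)=(0, 0, 2), +1 at T2, giving (0, 0, 3)
op1 (invocation 1): componentwise max over VC(op3)=(2, 0, 0), +1 at T1, giving (2, 1, 0)
target: VC(op1) = (2, 1, 0)

(2, 1, 0)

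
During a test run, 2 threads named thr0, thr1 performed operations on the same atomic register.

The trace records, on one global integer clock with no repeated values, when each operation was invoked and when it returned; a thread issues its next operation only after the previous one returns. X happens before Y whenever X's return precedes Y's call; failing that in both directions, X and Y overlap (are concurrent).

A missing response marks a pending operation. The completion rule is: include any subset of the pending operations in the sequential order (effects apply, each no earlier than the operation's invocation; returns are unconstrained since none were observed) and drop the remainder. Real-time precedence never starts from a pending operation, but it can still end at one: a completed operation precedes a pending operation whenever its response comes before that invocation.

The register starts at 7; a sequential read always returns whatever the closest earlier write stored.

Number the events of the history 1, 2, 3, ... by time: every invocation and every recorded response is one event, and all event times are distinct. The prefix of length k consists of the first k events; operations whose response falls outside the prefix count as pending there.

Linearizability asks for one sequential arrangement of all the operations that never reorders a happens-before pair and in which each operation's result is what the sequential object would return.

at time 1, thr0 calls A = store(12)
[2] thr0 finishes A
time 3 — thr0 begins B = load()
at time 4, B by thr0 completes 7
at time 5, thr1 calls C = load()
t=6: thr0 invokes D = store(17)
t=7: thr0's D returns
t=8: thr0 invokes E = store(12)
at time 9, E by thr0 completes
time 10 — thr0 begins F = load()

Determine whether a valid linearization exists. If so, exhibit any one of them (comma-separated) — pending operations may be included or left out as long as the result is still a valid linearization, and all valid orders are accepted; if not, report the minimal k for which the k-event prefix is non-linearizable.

not linearizable — minimal violating prefix: 4 events

cut after 3 events: linearizable; cut after 4 events (B responds, time 4): not linearizable
the sole real-time-consistent order of 2 completed operations fails the atomic register replay
sample order A, B stalls at step 2 — B load() → 7 has no legal effect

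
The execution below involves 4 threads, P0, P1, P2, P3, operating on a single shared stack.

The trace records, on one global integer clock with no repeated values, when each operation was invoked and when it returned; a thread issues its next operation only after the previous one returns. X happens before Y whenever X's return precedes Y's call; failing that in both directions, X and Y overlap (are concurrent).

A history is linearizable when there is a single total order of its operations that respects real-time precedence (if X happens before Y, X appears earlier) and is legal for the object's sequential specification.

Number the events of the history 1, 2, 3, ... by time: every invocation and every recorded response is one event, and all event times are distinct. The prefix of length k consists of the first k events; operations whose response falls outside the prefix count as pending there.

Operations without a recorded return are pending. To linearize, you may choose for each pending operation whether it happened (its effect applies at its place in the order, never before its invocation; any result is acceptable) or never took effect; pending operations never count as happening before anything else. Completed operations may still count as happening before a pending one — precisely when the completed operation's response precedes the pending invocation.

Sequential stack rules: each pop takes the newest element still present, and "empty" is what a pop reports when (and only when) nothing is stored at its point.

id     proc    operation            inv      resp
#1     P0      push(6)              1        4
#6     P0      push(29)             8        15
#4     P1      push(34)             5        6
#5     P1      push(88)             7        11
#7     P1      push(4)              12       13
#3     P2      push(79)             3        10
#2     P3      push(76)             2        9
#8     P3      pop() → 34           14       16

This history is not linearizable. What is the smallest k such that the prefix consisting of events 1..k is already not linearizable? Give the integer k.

a valid linearization of events 1..15 exists, for instance #1, #2, #3, #4, #5, #6, #7:
1. #1 push(6), leaving stack <6>
2. #2 push(76), leaving stack <6,76>
3. #3 push(79), leaving stack <6,76,79>
4. #4 push(34), leaving stack <6,76,79,34>
5. #5 push(88), leaving stack <6,76,79,34,88>
6. #6 push(29), leaving stack <6,76,79,34,88,29>
7. #7 push(4), leaving stack <6,76,79,34,88,29,4>
with event 16 included (#8 responding at time 16), all real-time-consistent orders fail
take #1, #2, #3, #4, #5, #6, #7, #8: step 8 already fails, because #8 pop() → 34 cannot occur there
take #1, #2, #3, #4, #5, #7, #6, #8: step 8 already fails, because #8 pop() → 34 cannot occur there

16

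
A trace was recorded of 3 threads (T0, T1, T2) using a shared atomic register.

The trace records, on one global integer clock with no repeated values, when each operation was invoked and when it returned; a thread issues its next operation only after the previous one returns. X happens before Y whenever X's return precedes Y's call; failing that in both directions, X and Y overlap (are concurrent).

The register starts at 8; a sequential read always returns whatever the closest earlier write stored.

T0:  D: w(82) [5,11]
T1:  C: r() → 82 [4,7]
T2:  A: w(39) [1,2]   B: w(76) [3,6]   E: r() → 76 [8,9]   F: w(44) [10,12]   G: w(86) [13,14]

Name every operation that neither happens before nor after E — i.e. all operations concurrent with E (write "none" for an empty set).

E spans [8,9]: anything still running between times 8 and 9 counts as concurrent
A [1,2]: before
B [3,6]: before
C [4,7]: before
D [5,11]: concurrent
F [10,12]: after
G [13,14]: after

D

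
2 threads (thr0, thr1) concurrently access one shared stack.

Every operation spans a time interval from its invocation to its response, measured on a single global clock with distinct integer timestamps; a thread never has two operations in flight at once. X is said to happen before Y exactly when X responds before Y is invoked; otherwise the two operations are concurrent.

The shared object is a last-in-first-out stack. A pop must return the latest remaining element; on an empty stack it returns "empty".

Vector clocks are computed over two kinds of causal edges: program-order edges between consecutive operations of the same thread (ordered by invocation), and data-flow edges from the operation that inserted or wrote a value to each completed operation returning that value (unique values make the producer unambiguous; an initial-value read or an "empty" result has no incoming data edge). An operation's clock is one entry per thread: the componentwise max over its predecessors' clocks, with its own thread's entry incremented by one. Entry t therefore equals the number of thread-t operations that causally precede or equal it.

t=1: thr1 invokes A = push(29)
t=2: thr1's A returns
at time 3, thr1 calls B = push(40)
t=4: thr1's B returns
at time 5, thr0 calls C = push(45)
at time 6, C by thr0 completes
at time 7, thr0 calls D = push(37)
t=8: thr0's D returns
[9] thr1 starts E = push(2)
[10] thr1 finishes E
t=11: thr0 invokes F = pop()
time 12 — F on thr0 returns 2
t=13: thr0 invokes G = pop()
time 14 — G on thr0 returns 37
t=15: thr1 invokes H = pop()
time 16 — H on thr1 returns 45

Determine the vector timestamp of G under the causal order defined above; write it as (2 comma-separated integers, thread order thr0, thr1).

(4, 3)

invoked at 1, A has no predecessors; its own thr1 bump gives (0, 1)
invoked at 5, C has no predecessors; its own thr0 bump gives (1, 0)
from VC(A)=(0, 1), B (invoked 3) maxes components and bumps thr1 → (0, 2)
from VC(C)=(1, 0), D (invoked 7) maxes components and bumps thr0 → (2, 0)
from VC(B)=(0, 2), E (invoked 9) maxes components and bumps thr1 → (0, 3)
from VC(C)=(1, 0), VC(E)=(0, 3), H (invoked 15) maxes components and bumps thr1 → (1, 4)
from VC(D)=(2, 0), VC(E)=(0, 3), F (invoked 11) maxes components and bumps thr0 → (3, 3)
from VC(D)=(2, 0), VC(F)=(3, 3), G (invoked 13) maxes components and bumps thr0 → (4, 3)
target: VC(G) = (4, 3)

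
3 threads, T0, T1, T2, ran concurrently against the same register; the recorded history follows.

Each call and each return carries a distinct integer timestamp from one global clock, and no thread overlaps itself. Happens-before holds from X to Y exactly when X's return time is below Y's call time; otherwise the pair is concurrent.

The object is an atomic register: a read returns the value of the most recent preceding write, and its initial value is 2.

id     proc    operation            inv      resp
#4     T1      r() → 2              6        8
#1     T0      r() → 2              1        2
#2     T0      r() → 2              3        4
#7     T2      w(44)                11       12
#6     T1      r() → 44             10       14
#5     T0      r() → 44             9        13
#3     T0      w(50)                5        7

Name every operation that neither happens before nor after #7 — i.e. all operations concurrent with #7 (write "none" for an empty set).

overlap test against #7 [11,12]: concurrent iff the interval meets 11..12
#1 [1,2]: before
#2 [3,4]: before
#3 [5,7]: before
#4 [6,8]: before
#5 [9,13]: concurrent
#6 [10,14]: concurrent

#5, #6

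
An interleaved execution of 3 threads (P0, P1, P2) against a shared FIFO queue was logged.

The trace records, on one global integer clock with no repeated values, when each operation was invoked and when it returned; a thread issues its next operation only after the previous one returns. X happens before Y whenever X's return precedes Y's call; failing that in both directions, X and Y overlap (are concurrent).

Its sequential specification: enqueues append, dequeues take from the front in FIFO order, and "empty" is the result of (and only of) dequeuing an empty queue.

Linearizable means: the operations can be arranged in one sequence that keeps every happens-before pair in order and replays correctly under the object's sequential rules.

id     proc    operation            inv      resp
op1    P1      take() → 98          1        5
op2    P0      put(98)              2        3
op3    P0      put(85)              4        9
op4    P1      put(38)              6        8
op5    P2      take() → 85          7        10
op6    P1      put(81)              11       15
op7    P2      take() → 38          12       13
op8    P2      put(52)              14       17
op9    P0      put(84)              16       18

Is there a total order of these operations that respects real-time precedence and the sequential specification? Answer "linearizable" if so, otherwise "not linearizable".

a witness: op2, op1, op3, op4, op5, op6, op7, op8, op9
after step 1 (op2 put(98)): queue <98>
after step 2 (op1 take() → 98): queue <>
after step 3 (op3 put(85)): queue <85>
after step 4 (op4 put(38)): queue <85,38>
after step 5 (op5 take() → 85): queue <38>
after step 6 (op6 put(81)): queue <38,81>
after step 7 (op7 take() → 38): queue <81>
after step 8 (op8 put(52)): queue <81,52>
after step 9 (op9 put(84)): queue <81,52,84>

linearizable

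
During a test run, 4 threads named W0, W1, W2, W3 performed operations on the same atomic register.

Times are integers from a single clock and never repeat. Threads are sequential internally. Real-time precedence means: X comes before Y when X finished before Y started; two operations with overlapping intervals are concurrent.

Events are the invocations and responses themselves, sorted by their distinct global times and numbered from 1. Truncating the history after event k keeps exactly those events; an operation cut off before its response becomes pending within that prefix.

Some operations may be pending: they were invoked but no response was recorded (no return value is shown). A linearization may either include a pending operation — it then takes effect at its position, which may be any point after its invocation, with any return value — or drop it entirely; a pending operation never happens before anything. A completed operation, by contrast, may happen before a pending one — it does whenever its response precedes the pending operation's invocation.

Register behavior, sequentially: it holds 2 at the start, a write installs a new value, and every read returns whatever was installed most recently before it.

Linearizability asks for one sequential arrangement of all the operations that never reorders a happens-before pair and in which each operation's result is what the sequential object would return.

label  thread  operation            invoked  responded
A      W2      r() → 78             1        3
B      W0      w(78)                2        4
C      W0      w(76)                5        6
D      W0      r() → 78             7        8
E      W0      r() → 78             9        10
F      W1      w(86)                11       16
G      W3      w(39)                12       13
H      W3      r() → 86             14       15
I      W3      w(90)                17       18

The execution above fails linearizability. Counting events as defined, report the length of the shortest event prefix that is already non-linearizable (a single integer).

8

events 1..7 are still linearizable — one witness is B, A, C:
1. B w(78), leaving value 78
2. A r() → 78, leaving value 78
3. C w(76), leaving value 76
with event 8 included (D responding at time 8), all real-time-consistent orders fail
for example A, B, C, D fails at step 1: A r() → 78 is not legal there
for example B, A, C, D fails at step 4: D r() → 78 is not legal there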